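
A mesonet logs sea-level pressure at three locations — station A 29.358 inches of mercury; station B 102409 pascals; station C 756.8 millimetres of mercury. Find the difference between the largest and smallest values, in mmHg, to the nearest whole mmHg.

22 mmHg

station A: 29.358 inHg = 745.69 mmHg.
station B: 102409 Pa = 768.13 mmHg.
Spread: 768.13 − 745.69 = 22 mmHg.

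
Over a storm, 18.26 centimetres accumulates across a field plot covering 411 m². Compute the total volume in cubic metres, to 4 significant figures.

Depth: 18.26 cm × 10 = 182.6 mm.
1 mm over 1 m² is 1 L, so volume = 182.6 × 411 = 75048.6 L = 75.05 m³.

75.05 cubic metres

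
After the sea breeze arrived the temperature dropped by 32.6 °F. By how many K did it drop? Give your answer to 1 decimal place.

18.1 K

Converting a difference, only the 9/5 scale factor applies: ΔK = 32.6 × 0.5556 = 18.1 K.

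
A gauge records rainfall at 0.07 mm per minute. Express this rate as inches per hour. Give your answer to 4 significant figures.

0.07 mm/minute × 0.0393701 in/mm × 60 minute/hour = 0.1654 in/hour.

0.1654 in/hour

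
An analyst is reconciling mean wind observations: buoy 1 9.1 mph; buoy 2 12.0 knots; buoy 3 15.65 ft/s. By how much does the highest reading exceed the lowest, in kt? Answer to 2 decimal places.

buoy 1: 9.1 mph = 7.9077 kt.
buoy 3: 15.65 ft/s = 9.2724 kt.
Spread: 12.0000 − 7.9077 = 4.09 kt.

4.09 kt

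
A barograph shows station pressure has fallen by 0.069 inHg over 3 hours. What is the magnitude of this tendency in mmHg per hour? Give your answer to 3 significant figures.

0.069 inHg / 3 h × 25.4 mmHg/inHg = 0.584 mmHg/h.

0.584 mmHg per hour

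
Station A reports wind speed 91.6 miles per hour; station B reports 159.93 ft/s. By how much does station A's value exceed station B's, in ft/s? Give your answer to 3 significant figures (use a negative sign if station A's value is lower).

-25.6 ft/s

station A: 91.6 mph = 134.347 ft/s.
Difference: 134.347 − 159.930 = -25.6 ft/s.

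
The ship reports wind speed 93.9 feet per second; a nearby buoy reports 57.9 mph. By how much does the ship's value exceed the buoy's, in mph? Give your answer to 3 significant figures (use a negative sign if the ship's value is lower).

the ship: 93.9 ft/s = 64.0227 mph.
Difference: 64.0227 − 57.9000 = 6.12 mph.

6.12 mph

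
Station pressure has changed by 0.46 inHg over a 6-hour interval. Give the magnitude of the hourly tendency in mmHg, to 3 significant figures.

0.46 inHg / 6 h × 25.4 mmHg/inHg = 1.95 mmHg/h.

1.95 mmHg per hour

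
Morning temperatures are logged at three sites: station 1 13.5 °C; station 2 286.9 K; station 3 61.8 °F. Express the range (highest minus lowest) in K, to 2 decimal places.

station 2: 286.9 K = 13.750 °C.
station 3: 61.8 °F = 16.556 °C.
Spread: 16.556 − 13.500 = 3.056 °C.

3.06 K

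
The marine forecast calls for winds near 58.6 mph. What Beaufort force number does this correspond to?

Beaufort force 10

58.6 mph = 26.2 m/s, which is Beaufort 10 (storm, 24.5–28.4 m/s).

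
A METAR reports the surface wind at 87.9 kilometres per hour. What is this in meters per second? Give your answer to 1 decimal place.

24.4 m/s

1 km/h = 0.277778 m/s, so 87.9 × 0.277778 = 24.4 m/s.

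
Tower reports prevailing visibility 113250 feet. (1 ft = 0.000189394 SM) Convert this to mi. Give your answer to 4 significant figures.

21.45 SM

1 ft = 0.000189394 SM, so 113250 × 0.000189394 = 21.45 SM.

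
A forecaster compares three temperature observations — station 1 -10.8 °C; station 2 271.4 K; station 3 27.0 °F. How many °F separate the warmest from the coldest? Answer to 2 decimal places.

16.29 °F

station 2: 271.4 K = -1.750 °C.
station 3: 27.0 °F = -2.778 °C.
Spread: (-1.750) − (-10.800) = 9.050 °C = 16.29 °F.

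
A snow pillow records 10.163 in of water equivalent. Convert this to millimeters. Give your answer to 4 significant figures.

1 in = 25.4 mm, so 10.163 × 25.4 = 258.1 mm.

258.1 mm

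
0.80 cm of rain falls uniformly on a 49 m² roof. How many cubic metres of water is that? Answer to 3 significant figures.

Depth: 0.80 cm × 10 = 8 mm.
1 mm over 1 m² is 1 L, so volume = 8 × 49 = 392 L = 0.392 m³.

0.392 cubic metres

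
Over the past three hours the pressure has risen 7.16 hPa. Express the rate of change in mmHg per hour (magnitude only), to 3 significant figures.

7.16 hPa / 3 h × 0.750062 mmHg/hPa = 1.79 mmHg/h.

1.79 mmHg per hour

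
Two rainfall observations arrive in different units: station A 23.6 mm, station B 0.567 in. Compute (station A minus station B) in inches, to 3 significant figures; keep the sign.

station A: 23.6 mm = 0.92913 in.
Difference: 0.92913 − 0.56700 = 0.362 in.

0.362 in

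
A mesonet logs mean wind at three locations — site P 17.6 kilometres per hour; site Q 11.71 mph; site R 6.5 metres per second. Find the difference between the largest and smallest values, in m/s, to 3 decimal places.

site P: 17.6 km/h = 4.88889 m/s.
site Q: 11.71 mph = 5.23484 m/s.
Spread: 6.50000 − 4.88889 = 1.611 m/s.

1.611 m/s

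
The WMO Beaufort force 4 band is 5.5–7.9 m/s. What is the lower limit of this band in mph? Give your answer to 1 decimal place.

5.5–7.9 m/s × 2.237 = 12.3–17.7 mph.

12.3 mph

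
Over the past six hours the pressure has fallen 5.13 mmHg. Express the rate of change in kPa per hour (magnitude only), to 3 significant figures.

5.13 mmHg / 6 h × 0.133322 kPa/mmHg = 0.114 kPa/h.

0.114 kPa per hour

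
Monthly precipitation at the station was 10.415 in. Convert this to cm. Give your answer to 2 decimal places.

26.45 cm

1 in = 2.54 cm, so 10.415 × 2.54 = 26.45 cm.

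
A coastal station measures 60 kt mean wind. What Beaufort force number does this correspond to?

Beaufort force 11

60 kt lies in the Beaufort 11 band (violent storm, 56–63 kt).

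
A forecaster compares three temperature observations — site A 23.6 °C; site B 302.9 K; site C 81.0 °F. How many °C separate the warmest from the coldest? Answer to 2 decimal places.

site B: 302.9 K = 29.750 °C.
site C: 81.0 °F = 27.222 °C.
Spread: 29.750 − 23.600 = 6.150 °C.

6.15 °C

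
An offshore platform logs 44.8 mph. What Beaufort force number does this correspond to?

44.8 mph = 20.0 m/s, which is Beaufort 8 (gale, 17.2–20.7 m/s).

Beaufort force 8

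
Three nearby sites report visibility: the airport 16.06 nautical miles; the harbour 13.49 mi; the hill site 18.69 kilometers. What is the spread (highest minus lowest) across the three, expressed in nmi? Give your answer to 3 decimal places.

the harbour: 13.49 SM = 11.72249 nmi.
the hill site: 18.69 km = 10.09179 nmi.
Spread: 16.06000 − 10.09179 = 5.968 nmi.

5.968 nmi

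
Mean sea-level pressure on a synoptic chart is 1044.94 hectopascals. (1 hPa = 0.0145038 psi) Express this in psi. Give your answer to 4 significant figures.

15.16 psi

1 hPa = 0.0145038 psi, so 1044.94 × 0.0145038 = 15.16 psi.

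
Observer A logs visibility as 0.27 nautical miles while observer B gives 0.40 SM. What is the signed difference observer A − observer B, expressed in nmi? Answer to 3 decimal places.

observer B: 0.40 SM = 0.34759 nmi.
Difference: 0.27000 − 0.34759 = -0.078 nmi.

-0.078 nmi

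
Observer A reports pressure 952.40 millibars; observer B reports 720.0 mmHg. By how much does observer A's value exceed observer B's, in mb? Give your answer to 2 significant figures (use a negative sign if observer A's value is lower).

observer B: 720.0 mmHg = 959.921 mb.
Difference: 952.400 − 959.921 = -7.5 mb.

-7.5 mb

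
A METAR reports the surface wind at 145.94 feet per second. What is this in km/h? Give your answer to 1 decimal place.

1 ft/s = 1.09728 km/h, so 145.94 × 1.09728 = 160.1 km/h.

160.1 km/h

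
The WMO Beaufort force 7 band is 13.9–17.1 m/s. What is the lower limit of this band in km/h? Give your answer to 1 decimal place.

13.9–17.1 m/s × 3.6 = 50.0–61.6 km/h.

50.0 km/h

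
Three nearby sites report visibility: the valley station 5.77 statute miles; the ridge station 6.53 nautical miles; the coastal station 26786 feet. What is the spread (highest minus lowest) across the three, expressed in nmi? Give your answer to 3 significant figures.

the valley station: 5.77 SM = 5.0140 nmi.
the coastal station: 26786 ft = 4.4084 nmi.
Spread: 6.5300 − 4.4084 = 2.12 nmi.

2.12 nmi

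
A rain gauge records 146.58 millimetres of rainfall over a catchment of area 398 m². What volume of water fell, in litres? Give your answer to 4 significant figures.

58340 litres

1 mm over 1 m² is 1 L, so volume = 146.58 × 398 = 58338.84 L ≈ 58340 L.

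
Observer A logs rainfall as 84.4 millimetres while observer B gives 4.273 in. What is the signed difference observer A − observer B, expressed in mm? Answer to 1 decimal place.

observer B: 4.273 in = 108.534 mm.
Difference: 84.400 − 108.534 = -24.1 mm.

-24.1 mm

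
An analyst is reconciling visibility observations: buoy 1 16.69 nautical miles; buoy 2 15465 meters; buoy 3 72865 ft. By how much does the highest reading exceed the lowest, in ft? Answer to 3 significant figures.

buoy 1: 16.69 nmi = 101410.37 ft.
buoy 2: 15465 m = 50738.19 ft.
Spread: 101410.37 − 50738.19 = 50700 ft.

50700 ft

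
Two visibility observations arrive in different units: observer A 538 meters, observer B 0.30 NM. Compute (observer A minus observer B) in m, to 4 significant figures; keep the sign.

-17.60 m

observer B: 0.30 nmi = 555.6000 m.
Difference: 538.0000 − 555.6000 = -17.60 m.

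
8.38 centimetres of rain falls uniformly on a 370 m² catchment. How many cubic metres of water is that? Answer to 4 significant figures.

Depth: 8.38 cm × 10 = 83.8 mm.
1 mm over 1 m² is 1 L, so volume = 83.8 × 370 = 31006 L = 31.01 m³.

31.01 cubic metres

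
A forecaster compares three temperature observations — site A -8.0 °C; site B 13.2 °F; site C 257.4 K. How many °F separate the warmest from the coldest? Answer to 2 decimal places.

13.95 °F

site B: 13.2 °F = -10.444 °C.
site C: 257.4 K = -15.750 °C.
Spread: (-8.000) − (-15.750) = 7.750 °C = 13.95 °F.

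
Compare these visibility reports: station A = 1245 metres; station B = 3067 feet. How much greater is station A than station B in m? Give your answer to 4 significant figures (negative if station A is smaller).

station B: 3067 ft = 934.822 m.
Difference: 1245.000 − 934.822 = 310.2 m.

310.2 m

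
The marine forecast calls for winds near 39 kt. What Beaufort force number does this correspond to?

Beaufort force 8

39 kt lies in the Beaufort 8 band (gale, 34–40 kt).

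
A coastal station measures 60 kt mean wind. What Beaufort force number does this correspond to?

Beaufort force 11

60 kt lies in the Beaufort 11 band (violent storm, 56–63 kt).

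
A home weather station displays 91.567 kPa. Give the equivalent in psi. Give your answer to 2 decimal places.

1 kPa = 0.145038 psi, so 91.567 × 0.145038 = 13.28 psi.

13.28 psi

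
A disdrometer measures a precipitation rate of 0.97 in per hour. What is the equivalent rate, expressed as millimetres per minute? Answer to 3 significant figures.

0.411 mm/minute

0.97 in/hour × 25.4 mm/in × 0.0166667 hour/minute = 0.411 mm/minute.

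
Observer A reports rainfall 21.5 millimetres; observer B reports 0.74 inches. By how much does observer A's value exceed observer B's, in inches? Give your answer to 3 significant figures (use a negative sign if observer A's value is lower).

0.106 in

observer A: 21.5 mm = 0.84646 in.
Difference: 0.84646 − 0.74000 = 0.106 in.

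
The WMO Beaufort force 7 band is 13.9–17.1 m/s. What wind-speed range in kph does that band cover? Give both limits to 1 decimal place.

50.0 to 61.6 km/h

13.9–17.1 m/s × 3.6 = 50.0–61.6 km/h.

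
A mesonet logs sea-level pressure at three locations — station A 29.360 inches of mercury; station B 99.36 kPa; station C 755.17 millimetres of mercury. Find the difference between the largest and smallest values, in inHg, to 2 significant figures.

0.39 inHg

station B: 99.36 kPa = 29.3410 inHg.
station C: 755.17 mmHg = 29.7311 inHg.
Spread: 29.7311 − 29.3410 = 0.39 inHg.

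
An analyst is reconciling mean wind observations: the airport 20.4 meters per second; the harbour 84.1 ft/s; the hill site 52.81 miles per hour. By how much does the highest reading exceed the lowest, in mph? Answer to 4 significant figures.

the airport: 20.4 m/s = 45.6335 mph.
the harbour: 84.1 ft/s = 57.3409 mph.
Spread: 57.3409 − 45.6335 = 11.71 mph.

11.71 mph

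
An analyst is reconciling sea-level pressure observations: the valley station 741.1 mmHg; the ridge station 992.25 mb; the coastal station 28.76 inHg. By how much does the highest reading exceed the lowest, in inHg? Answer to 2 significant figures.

the valley station: 741.1 mmHg = 29.1772 inHg.
the ridge station: 992.25 mb = 29.3011 inHg.
Spread: 29.3011 − 28.7600 = 0.54 inHg.

0.54 inHg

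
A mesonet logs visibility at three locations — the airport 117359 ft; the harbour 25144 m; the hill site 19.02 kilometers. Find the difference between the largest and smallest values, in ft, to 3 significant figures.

55000 ft

the harbour: 25144 m = 82493.44 ft.
the hill site: 19.02 km = 62401.57 ft.
Spread: 117359.00 − 62401.57 = 55000 ft.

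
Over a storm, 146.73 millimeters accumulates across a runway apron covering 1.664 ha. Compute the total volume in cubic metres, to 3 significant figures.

Area: 1.664 ha = 16640 m².
1 mm over 1 m² is 1 L, so volume = 146.73 × 16640 = 2441587.2 L = 2440 m³.

2440 cubic metres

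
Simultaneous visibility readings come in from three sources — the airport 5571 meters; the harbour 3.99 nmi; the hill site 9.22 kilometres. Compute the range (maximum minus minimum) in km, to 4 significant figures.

the airport: 5571 m = 5.57100 km.
the harbour: 3.99 nmi = 7.38948 km.
Spread: 9.22000 − 5.57100 = 3.649 km.

3.649 km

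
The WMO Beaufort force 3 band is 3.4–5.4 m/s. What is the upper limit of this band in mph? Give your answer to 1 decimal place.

12.1 mph

3.4–5.4 m/s × 2.237 = 7.6–12.1 mph.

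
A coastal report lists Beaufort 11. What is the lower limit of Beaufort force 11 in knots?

56 kt

Beaufort 11 (violent storm) spans 56–63 knots.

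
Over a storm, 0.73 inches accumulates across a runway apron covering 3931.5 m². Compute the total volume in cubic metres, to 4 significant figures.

72.90 cubic metres

Depth: 0.73 in × 25.4 = 18.542 mm.
1 mm over 1 m² is 1 L, so volume = 18.542 × 3931.5 = 72897.873 L = 72.90 m³.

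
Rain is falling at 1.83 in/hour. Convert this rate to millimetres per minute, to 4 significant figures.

0.7747 mm/minute

1.83 in/hour × 25.4 mm/in × 0.0166667 hour/minute = 0.7747 mm/minute.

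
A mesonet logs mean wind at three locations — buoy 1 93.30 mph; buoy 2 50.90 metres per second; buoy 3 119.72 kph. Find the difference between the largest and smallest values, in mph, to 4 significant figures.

39.47 mph

buoy 2: 50.90 m/s = 113.8601 mph.
buoy 3: 119.72 km/h = 74.3906 mph.
Spread: 113.8601 − 74.3906 = 39.47 mph.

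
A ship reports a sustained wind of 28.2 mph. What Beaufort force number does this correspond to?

28.2 mph = 12.6 m/s, which is Beaufort 6 (strong breeze, 10.8–13.8 m/s).

Beaufort force 6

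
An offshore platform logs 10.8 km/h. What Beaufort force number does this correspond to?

10.8 km/h = 3.0 m/s, which is Beaufort 2 (light breeze, 1.6–3.3 m/s).

Beaufort force 2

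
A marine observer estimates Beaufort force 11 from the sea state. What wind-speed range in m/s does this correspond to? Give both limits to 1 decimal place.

28.5 to 32.6 m/s

Beaufort 11 (violent storm) spans 28.5–32.6 m/s.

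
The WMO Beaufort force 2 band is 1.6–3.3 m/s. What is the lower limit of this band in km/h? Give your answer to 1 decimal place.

5.8 km/h

1.6–3.3 m/s × 3.6 = 5.8–11.9 km/h.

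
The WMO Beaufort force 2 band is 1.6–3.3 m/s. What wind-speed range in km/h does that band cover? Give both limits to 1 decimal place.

1.6–3.3 m/s × 3.6 = 5.8–11.9 km/h.

5.8 to 11.9 km/h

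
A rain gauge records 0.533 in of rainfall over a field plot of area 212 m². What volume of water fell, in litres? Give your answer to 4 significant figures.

Depth: 0.533 in × 25.4 = 13.5382 mm.
1 mm over 1 m² is 1 L, so volume = 13.5382 × 212 = 2870.0984 L ≈ 2870 L.

2870 litres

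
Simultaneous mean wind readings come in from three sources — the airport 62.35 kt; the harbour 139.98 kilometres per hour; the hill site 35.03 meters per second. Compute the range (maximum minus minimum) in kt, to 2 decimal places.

13.23 kt

the harbour: 139.98 km/h = 75.5832 kt.
the hill site: 35.03 m/s = 68.0929 kt.
Spread: 75.5832 − 62.3500 = 13.23 kt.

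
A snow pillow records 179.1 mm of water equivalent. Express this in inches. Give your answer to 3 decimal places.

7.051 in

1 mm = 0.0393701 in, so 179.1 × 0.0393701 = 7.051 in.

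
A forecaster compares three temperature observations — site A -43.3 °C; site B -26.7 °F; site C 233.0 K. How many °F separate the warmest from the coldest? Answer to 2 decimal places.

19.24 °F

site B: -26.7 °F = -32.611 °C.
site C: 233.0 K = -40.150 °C.
Spread: (-32.611) − (-43.300) = 10.689 °C = 19.24 °F.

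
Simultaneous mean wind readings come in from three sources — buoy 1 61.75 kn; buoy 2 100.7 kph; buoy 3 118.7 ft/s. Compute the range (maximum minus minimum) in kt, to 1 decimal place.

16.0 kt

buoy 2: 100.7 km/h = 54.374 kt.
buoy 3: 118.7 ft/s = 70.328 kt.
Spread: 70.328 − 54.374 = 16.0 kt.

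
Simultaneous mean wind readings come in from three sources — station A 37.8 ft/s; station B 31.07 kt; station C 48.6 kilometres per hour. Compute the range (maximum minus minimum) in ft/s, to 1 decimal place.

station B: 31.07 kt = 52.440 ft/s.
station C: 48.6 km/h = 44.291 ft/s.
Spread: 52.440 − 37.800 = 14.6 ft/s.

14.6 ft/s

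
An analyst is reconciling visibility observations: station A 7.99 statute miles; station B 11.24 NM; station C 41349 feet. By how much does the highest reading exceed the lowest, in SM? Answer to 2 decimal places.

5.10 SM

station B: 11.24 nmi = 12.9348 SM.
station C: 41349 ft = 7.8313 SM.
Spread: 12.9348 − 7.8313 = 5.10 SM.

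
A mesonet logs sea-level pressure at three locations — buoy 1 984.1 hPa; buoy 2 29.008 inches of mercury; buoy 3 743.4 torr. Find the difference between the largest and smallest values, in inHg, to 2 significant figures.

buoy 1: 984.1 hPa = 29.0605 inHg.
buoy 3: 743.4 mmHg = 29.2677 inHg.
Spread: 29.2677 − 29.0080 = 0.26 inHg.

0.26 inHg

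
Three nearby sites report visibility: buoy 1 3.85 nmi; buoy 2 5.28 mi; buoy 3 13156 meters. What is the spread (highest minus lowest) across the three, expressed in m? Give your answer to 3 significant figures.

6030 m

buoy 1: 3.85 nmi = 7130.20 m.
buoy 2: 5.28 SM = 8497.34 m.
Spread: 13156.00 − 7130.20 = 6030 m.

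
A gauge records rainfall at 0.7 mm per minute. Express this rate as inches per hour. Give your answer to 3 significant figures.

1.65 in/hour

0.7 mm/minute × 0.0393701 in/mm × 60 minute/hour = 1.65 in/hour.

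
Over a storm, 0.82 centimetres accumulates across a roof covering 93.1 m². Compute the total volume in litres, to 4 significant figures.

763.4 litres

Depth: 0.82 cm × 10 = 8.2 mm.
1 mm over 1 m² is 1 L, so volume = 8.2 × 93.1 = 763.42 L ≈ 763.4 L.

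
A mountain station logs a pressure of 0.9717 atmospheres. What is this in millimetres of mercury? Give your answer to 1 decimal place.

1 atm = 760 mmHg, so 0.9717 × 760 = 738.5 mmHg.

738.5 mmHg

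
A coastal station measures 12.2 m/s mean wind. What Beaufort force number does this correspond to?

Beaufort force 6

12.2 m/s lies in the Beaufort 6 band (strong breeze, 10.8–13.8 m/s).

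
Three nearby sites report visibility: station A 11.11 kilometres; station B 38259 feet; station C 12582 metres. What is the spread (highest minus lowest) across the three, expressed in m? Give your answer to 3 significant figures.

station A: 11.11 km = 11110.00 m.
station B: 38259 ft = 11661.34 m.
Spread: 12582.00 − 11110.00 = 1470 m.

1470 m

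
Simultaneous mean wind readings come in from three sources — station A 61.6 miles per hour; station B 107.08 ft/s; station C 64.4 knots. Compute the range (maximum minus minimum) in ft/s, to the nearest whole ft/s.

station A: 61.6 mph = 90.35 ft/s.
station C: 64.4 kt = 108.69 ft/s.
Spread: 108.69 − 90.35 = 18 ft/s.

18 ft/s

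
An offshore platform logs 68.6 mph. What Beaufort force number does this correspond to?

68.6 mph = 30.7 m/s, which is Beaufort 11 (violent storm, 28.5–32.6 m/s).

Beaufort force 11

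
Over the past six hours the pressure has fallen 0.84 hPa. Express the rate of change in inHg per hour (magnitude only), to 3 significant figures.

0.00413 inHg per hour

0.84 hPa / 6 h × 0.02953 inHg/hPa = 0.00413 inHg/h.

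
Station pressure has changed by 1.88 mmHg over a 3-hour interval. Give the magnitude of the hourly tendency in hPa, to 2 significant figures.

1.88 mmHg / 3 h × 1.33322 hPa/mmHg = 0.84 hPa/h.

0.84 hPa per hour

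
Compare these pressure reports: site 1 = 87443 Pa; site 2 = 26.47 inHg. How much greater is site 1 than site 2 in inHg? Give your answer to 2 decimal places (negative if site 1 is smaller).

site 1: 87443 Pa = 25.8219 inHg.
Difference: 25.8219 − 26.4700 = -0.65 inHg.

-0.65 inHg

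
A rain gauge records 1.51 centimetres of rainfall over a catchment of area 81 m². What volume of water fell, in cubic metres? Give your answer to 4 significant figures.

Depth: 1.51 cm × 10 = 15.1 mm.
1 mm over 1 m² is 1 L, so volume = 15.1 × 81 = 1223.1 L = 1.223 m³.

1.223 cubic metres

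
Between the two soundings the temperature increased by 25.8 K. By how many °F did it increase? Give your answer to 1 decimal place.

For a temperature change the 32° offset cancels: Δ°F = 25.8 × 1.8 = 46.4 °F.

46.4 °F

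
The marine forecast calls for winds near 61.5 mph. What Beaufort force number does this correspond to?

Beaufort force 10

61.5 mph = 27.5 m/s, which is Beaufort 10 (storm, 24.5–28.4 m/s).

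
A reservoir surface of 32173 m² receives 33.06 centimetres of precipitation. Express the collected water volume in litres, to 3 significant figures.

10600000 litres

Depth: 33.06 cm × 10 = 330.6 mm.
1 mm over 1 m² is 1 L, so volume = 330.6 × 32173 = 10636394 L ≈ 10600000 L.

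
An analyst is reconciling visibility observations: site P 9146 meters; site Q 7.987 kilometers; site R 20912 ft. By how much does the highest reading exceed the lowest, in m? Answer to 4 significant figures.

2772 m

site Q: 7.987 km = 7987.00 m.
site R: 20912 ft = 6373.98 m.
Spread: 9146.00 − 6373.98 = 2772 m.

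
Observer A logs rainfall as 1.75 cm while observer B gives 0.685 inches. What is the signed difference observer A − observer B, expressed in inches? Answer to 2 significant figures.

0.0040 in

observer A: 1.75 cm = 0.688976 in.
Difference: 0.688976 − 0.685000 = 0.0040 in.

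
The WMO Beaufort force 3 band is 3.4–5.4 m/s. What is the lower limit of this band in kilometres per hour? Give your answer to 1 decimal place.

12.2 km/h

3.4–5.4 m/s × 3.6 = 12.2–19.4 km/h.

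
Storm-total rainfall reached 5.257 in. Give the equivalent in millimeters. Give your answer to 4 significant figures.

1 in = 25.4 mm, so 5.257 × 25.4 = 133.5 mm.

133.5 mm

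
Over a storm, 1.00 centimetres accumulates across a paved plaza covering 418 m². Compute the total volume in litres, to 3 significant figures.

Depth: 1.00 cm × 10 = 10 mm.
1 mm over 1 m² is 1 L, so volume = 10 × 418 = 4180 L.

4180 litres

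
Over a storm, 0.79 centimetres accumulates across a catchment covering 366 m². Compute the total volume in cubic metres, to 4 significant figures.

Depth: 0.79 cm × 10 = 7.9 mm.
1 mm over 1 m² is 1 L, so volume = 7.9 × 366 = 2891.4 L = 2.891 m³.

2.891 cubic metres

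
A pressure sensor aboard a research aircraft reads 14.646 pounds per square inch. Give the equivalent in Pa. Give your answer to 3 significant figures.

101000 Pa

1 psi = 6894.76 Pa, so 14.646 × 6894.76 = 101000 Pa.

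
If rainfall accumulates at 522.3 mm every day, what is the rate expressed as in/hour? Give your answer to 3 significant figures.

522.3 mm/day × 0.0393701 in/mm × 0.0416667 day/hour = 0.857 in/hour.

0.857 in/hour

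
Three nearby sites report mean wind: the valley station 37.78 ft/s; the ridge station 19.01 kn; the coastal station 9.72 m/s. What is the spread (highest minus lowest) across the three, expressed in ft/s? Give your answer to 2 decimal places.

5.89 ft/s

the ridge station: 19.01 kt = 32.0853 ft/s.
the coastal station: 9.72 m/s = 31.8898 ft/s.
Spread: 37.7800 − 31.8898 = 5.89 ft/s.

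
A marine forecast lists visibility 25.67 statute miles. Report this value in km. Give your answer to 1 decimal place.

41.3 km

1 SM = 1.60934 km, so 25.67 × 1.60934 = 41.3 km.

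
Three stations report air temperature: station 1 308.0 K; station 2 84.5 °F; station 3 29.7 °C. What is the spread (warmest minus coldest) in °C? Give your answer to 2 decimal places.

station 1: 308.0 K = 34.850 °C.
station 2: 84.5 °F = 29.167 °C.
Spread: 34.850 − 29.167 = 5.683 °C.

5.68 °C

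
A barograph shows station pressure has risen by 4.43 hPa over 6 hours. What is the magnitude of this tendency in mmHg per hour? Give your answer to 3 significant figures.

0.554 mmHg per hour

4.43 hPa / 6 h × 0.750062 mmHg/hPa = 0.554 mmHg/h.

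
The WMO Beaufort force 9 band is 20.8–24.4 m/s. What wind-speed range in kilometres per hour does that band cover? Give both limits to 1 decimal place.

74.9 to 87.8 km/h

20.8–24.4 m/s × 3.6 = 74.9–87.8 km/h.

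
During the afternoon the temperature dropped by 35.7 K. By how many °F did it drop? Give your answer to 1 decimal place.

64.3 °F

Converting a difference, only the 9/5 scale factor applies: Δ°F = 35.7 × 1.8 = 64.3 °F.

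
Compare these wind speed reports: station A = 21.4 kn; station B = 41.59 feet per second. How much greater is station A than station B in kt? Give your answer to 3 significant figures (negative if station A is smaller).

-3.24 kt

station B: 41.59 ft/s = 24.6414 kt.
Difference: 21.4000 − 24.6414 = -3.24 kt.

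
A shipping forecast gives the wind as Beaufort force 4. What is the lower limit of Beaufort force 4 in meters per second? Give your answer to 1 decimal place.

5.5 m/s

Beaufort 4 (moderate breeze) spans 5.5–7.9 m/s.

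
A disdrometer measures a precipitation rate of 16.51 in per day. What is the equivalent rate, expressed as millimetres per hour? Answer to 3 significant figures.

17.5 mm/hour

16.51 in/day × 25.4 mm/in × 0.0416667 day/hour = 17.5 mm/hour.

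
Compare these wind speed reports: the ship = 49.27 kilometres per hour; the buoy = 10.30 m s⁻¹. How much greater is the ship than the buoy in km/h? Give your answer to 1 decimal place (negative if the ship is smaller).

the buoy: 10.30 m/s = 37.080 km/h.
Difference: 49.270 − 37.080 = 12.2 km/h.

12.2 km/h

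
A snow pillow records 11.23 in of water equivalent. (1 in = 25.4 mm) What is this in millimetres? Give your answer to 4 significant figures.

1 in = 25.4 mm, so 11.23 × 25.4 = 285.2 mm.

285.2 mm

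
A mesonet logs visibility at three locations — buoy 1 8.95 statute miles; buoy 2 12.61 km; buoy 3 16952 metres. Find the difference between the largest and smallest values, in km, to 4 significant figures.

4.342 km

buoy 1: 8.95 SM = 14.40363 km.
buoy 3: 16952 m = 16.95200 km.
Spread: 16.95200 − 12.61000 = 4.342 km.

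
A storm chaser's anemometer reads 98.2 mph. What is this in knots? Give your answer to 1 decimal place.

1 mph = 0.868976 kt, so 98.2 × 0.868976 = 85.3 kt.

85.3 kt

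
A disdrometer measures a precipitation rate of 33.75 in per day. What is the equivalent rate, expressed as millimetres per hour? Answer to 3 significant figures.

35.7 mm/hour

33.75 in/day × 25.4 mm/in × 0.0416667 day/hour = 35.7 mm/hour.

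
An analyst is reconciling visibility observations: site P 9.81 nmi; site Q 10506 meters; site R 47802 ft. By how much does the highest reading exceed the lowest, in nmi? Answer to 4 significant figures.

site Q: 10506 m = 5.67279 nmi.
site R: 47802 ft = 7.86720 nmi.
Spread: 9.81000 − 5.67279 = 4.137 nmi.

4.137 nmi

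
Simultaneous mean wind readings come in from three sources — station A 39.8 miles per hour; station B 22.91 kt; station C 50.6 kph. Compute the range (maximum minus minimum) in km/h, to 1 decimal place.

station A: 39.8 mph = 64.052 km/h.
station B: 22.91 kt = 42.429 km/h.
Spread: 64.052 − 42.429 = 21.6 km/h.

21.6 km/h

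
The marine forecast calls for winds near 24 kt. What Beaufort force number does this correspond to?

24 kt lies in the Beaufort 6 band (strong breeze, 22–27 kt).

Beaufort force 6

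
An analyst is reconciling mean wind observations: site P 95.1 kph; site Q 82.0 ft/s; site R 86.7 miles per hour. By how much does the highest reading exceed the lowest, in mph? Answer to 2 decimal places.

site P: 95.1 km/h = 59.0924 mph.
site Q: 82.0 ft/s = 55.9091 mph.
Spread: 86.7000 − 55.9091 = 30.79 mph.

30.79 mph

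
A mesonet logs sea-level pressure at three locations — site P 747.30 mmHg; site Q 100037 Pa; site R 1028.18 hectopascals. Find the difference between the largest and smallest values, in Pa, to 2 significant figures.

site P: 747.30 mmHg = 99631.82 Pa.
site R: 1028.18 hPa = 102818.00 Pa.
Spread: 102818.00 − 99631.82 = 3200 Pa.

3200 Pa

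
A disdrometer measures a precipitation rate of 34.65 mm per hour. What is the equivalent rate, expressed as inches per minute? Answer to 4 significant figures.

0.02274 in/minute

34.65 mm/hour × 0.0393701 in/mm × 0.0166667 hour/minute = 0.02274 in/minute.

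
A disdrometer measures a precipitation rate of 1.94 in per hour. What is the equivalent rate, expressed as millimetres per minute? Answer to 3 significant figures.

0.821 mm/minute

1.94 in/hour × 25.4 mm/in × 0.0166667 hour/minute = 0.821 mm/minute.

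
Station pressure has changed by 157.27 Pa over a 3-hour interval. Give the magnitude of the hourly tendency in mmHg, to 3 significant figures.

0.393 mmHg per hour

157.27 Pa / 3 h × 0.00750062 mmHg/Pa = 0.393 mmHg/h.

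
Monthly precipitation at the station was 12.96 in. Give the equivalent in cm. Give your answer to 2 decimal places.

1 in = 2.54 cm, so 12.96 × 2.54 = 32.92 cm.

32.92 cm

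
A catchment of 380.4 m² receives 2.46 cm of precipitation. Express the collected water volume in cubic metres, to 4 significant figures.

9.358 cubic metres

Depth: 2.46 cm × 10 = 24.6 mm.
1 mm over 1 m² is 1 L, so volume = 24.6 × 380.4 = 9357.84 L = 9.358 m³.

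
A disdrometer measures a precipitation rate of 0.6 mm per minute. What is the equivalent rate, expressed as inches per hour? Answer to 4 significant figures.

1.417 in/hour

0.6 mm/minute × 0.0393701 in/mm × 60 minute/hour = 1.417 in/hour.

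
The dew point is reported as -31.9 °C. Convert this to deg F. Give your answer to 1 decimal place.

-25.4 °F

°F = °C × 9/5 + 32 = -31.9 × 1.8 + 32 = -25.4 °F.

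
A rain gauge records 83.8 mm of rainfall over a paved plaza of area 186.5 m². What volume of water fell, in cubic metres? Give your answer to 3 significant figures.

1 mm over 1 m² is 1 L, so volume = 83.8 × 186.5 = 15628.7 L = 15.6 m³.

15.6 cubic metres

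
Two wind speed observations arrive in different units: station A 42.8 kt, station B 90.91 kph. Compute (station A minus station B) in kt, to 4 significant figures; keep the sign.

station B: 90.91 km/h = 49.08747 kt.
Difference: 42.80000 − 49.08747 = -6.287 kt.

-6.287 kt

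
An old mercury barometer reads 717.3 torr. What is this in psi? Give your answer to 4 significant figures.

1 mmHg = 0.0193368 psi, so 717.3 × 0.0193368 = 13.87 psi.

13.87 psi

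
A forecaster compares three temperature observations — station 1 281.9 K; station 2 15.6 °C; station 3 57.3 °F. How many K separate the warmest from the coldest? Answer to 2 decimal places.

6.85 K

station 1: 281.9 K = 8.750 °C.
station 3: 57.3 °F = 14.056 °C.
Spread: 15.600 − 8.750 = 6.850 °C.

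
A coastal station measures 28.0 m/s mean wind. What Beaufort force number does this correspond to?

28.0 m/s lies in the Beaufort 10 band (storm, 24.5–28.4 m/s).

Beaufort force 10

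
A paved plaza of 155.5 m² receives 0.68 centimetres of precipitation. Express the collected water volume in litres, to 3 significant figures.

1060 litres

Depth: 0.68 cm × 10 = 6.8 mm.
1 mm over 1 m² is 1 L, so volume = 6.8 × 155.5 = 1057.4 L ≈ 1060 L.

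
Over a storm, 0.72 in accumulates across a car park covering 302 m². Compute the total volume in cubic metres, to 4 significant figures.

5.523 cubic metres

Depth: 0.72 in × 25.4 = 18.288 mm.
1 mm over 1 m² is 1 L, so volume = 18.288 × 302 = 5522.976 L = 5.523 m³.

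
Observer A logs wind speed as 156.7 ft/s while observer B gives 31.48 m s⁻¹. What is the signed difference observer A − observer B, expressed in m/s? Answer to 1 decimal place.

16.3 m/s

observer A: 156.7 ft/s = 47.762 m/s.
Difference: 47.762 − 31.480 = 16.3 m/s.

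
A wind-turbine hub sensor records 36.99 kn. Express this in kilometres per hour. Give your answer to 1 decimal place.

68.5 km/h

1 kt = 1.852 km/h, so 36.99 × 1.852 = 68.5 km/h.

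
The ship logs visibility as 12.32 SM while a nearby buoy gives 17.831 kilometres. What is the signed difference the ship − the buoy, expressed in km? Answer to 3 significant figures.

the ship: 12.32 SM = 19.8271 km.
Difference: 19.8271 − 17.8310 = 2.00 km.

2.00 km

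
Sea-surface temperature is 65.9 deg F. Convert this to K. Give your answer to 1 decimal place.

292.0 K

First to °C: 18.83 °C.
Then to K: 292.0 K.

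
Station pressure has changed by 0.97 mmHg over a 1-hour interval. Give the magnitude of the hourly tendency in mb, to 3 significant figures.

0.97 mmHg / 1 h × 1.33322 mb/mmHg = 1.29 mb/h.

1.29 mb per hour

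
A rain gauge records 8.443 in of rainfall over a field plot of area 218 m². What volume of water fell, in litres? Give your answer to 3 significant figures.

Depth: 8.443 in × 25.4 = 214.4522 mm.
1 mm over 1 m² is 1 L, so volume = 214.4522 × 218 = 46750.58 L ≈ 46800 L.

46800 litres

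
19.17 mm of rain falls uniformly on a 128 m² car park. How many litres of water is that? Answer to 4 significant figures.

2454 litres

1 mm over 1 m² is 1 L, so volume = 19.17 × 128 = 2453.76 L ≈ 2454 L.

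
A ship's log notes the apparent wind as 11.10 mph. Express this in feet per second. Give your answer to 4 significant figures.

16.28 ft/s

1 mph = 1.46667 ft/s, so 11.10 × 1.46667 = 16.28 ft/s.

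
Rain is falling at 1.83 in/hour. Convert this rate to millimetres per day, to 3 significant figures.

1.83 in/hour × 25.4 mm/in × 24 hour/day = 1120 mm/day.

1120 mm/day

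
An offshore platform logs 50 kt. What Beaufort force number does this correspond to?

50 kt lies in the Beaufort 10 band (storm, 48–55 kt).

Beaufort force 10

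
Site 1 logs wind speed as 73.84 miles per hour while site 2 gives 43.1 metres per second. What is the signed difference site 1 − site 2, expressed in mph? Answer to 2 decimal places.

-22.57 mph

site 2: 43.1 m/s = 96.4120 mph.
Difference: 73.8400 − 96.4120 = -22.57 mph.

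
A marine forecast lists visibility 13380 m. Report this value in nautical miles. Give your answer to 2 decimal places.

1 m = 0.000539957 nmi, so 13380 × 0.000539957 = 7.22 nmi.

7.22 nmi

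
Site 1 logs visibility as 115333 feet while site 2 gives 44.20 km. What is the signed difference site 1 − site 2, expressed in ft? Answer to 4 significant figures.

-29680 ft

site 2: 44.20 km = 145013.12 ft.
Difference: 115333.00 − 145013.12 = -29680 ft.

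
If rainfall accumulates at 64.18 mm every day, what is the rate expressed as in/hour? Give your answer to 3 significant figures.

0.105 in/hour

64.18 mm/day × 0.0393701 in/mm × 0.0416667 day/hour = 0.105 in/hour.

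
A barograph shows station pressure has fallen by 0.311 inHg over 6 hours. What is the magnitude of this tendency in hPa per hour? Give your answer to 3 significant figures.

1.76 hPa per hour

0.311 inHg / 6 h × 33.8639 hPa/inHg = 1.76 hPa/h.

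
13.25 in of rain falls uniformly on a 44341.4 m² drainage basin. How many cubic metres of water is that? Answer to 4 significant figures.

Depth: 13.25 in × 25.4 = 336.55 mm.
1 mm over 1 m² is 1 L, so volume = 336.55 × 44341.4 = 14923098 L = 14920 m³.

14920 cubic metres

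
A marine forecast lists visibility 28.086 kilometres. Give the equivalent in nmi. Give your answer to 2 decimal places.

15.17 nmi

1 km = 0.539957 nmi, so 28.086 × 0.539957 = 15.17 nmi.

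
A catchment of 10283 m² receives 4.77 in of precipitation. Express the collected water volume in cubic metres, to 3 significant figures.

1250 cubic metres

Depth: 4.77 in × 25.4 = 121.158 mm.
1 mm over 1 m² is 1 L, so volume = 121.158 × 10283 = 1245867.7 L = 1250 m³.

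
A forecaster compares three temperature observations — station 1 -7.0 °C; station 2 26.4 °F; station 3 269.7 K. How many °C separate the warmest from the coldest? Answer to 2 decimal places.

station 2: 26.4 °F = -3.111 °C.
station 3: 269.7 K = -3.450 °C.
Spread: (-3.111) − (-7.000) = 3.889 °C.

3.89 °C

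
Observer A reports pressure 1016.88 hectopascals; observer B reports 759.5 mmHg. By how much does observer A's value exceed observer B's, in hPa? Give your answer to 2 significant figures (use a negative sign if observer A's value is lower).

observer B: 759.5 mmHg = 1012.584 hPa.
Difference: 1016.880 − 1012.584 = 4.3 hPa.

4.3 hPa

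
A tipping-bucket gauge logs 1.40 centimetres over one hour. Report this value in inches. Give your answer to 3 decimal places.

0.551 in

1 cm = 0.393701 in, so 1.40 × 0.393701 = 0.551 in.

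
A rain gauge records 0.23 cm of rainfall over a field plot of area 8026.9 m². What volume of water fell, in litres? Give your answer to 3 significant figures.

18500 litres

Depth: 0.23 cm × 10 = 2.3 mm.
1 mm over 1 m² is 1 L, so volume = 2.3 × 8026.9 = 18461.87 L ≈ 18500 L.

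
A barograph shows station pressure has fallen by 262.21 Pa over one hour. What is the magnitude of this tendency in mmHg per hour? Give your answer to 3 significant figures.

262.21 Pa / 1 h × 0.00750062 mmHg/Pa = 1.97 mmHg/h.

1.97 mmHg per hour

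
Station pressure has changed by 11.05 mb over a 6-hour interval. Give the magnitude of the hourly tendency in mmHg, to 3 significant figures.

11.05 mb / 6 h × 0.750062 mmHg/mb = 1.38 mmHg/h.

1.38 mmHg per hour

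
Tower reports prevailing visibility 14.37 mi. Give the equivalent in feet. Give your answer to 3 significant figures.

75900 ft

1 SM = 5280 ft, so 14.37 × 5280 = 75900 ft.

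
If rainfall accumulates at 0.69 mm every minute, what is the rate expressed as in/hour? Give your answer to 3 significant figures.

1.63 in/hour

0.69 mm/minute × 0.0393701 in/mm × 60 minute/hour = 1.63 in/hour.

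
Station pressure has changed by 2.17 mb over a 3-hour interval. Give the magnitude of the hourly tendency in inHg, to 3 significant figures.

2.17 mb / 3 h × 0.02953 inHg/mb = 0.0214 inHg/h.

0.0214 inHg per hour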